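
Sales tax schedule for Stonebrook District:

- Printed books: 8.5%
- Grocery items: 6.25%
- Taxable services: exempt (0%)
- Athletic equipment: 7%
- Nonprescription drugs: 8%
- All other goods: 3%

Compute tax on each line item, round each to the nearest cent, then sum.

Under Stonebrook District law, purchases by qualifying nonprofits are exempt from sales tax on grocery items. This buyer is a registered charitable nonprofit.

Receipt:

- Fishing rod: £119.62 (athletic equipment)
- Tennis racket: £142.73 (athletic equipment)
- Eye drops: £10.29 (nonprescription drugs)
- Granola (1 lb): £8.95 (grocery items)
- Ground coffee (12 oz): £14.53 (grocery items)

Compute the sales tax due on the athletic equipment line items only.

£18.36

Fishing rod £119.62: athletic equipment → 7% → £8.37
Tennis racket £142.73: athletic equipment → 7% → £9.99
Tax on athletic equipment = £8.37 + £9.99 = £18.36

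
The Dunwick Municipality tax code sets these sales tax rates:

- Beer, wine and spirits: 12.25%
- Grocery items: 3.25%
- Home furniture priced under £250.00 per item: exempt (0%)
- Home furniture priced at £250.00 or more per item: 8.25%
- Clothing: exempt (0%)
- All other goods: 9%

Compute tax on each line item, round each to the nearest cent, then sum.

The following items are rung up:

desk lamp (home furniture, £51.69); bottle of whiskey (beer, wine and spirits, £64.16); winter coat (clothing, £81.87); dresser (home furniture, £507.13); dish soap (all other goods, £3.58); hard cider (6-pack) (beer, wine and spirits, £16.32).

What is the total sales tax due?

£52.02

Desk lamp £51.69: home furniture, under £250.00 → 0% → £0.00
Bottle of whiskey £64.16: beer, wine and spirits → 12.25% → £7.86
Winter coat £81.87: clothing → 0% → £0.00
Dresser £507.13: home furniture, £250.00 or more → 8.25% → £41.84
Dish soap £3.58: all other goods → 9% → £0.32
Hard cider (6-pack) £16.32: beer, wine and spirits → 12.25% → £2.00
Total tax = £7.86 + £41.84 + £0.32 + £2.00 = £52.02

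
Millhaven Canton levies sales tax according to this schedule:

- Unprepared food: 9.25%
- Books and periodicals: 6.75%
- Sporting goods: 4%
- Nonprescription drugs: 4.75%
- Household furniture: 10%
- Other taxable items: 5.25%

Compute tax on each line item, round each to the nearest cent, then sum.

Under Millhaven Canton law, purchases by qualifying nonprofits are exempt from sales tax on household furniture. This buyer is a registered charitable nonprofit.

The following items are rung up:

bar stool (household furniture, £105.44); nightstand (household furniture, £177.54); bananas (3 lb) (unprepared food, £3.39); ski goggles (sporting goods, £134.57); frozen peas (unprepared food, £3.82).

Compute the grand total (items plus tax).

£430.80

Bar stool £105.44: household furniture, buyer-exempt → 0% → £0.00
Nightstand £177.54: household furniture, buyer-exempt → 0% → £0.00
Bananas (3 lb) £3.39: unprepared food → 9.25% → £0.31
Ski goggles £134.57: sporting goods → 4% → £5.38
Frozen peas £3.82: unprepared food → 9.25% → £0.35
Subtotal = £424.76; tax = £6.04; total due = £430.80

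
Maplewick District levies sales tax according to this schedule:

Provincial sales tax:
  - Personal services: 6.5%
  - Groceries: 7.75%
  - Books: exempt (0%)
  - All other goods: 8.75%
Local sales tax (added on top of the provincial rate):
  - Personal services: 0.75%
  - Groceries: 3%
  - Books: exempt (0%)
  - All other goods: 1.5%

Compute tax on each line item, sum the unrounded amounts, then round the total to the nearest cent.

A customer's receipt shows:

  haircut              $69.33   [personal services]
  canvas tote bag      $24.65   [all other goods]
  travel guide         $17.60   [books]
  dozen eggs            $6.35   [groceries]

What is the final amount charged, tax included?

$126.17

Haircut $69.33: personal services → 6.5% + 0.75% local = 7.25% → $5.026425
Canvas tote bag $24.65: all other goods → 8.75% + 1.5% local = 10.25% → $2.526625
Travel guide $17.60: books → 0% + 0% local = 0% → $0.00
Dozen eggs $6.35: groceries → 7.75% + 3% local = 10.75% → $0.682625
Subtotal = $117.93; unrounded tax = $8.235675 → $8.24; total due = $126.17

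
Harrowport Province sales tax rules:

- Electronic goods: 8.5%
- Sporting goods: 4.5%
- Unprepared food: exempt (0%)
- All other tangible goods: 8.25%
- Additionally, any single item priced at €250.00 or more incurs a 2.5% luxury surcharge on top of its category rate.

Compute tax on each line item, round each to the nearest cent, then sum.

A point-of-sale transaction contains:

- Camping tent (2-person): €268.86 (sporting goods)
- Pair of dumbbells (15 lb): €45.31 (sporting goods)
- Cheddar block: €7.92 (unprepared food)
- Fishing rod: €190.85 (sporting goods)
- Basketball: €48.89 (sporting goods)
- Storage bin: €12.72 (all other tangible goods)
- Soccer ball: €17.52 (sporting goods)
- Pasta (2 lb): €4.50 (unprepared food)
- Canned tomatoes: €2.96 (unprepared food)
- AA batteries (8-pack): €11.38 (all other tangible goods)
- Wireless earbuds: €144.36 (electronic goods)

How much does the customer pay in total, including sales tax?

Camping tent (2-person) €268.86: sporting goods → 4.5% + 2.5% surcharge = 7% → €18.82
Pair of dumbbells (15 lb) €45.31: sporting goods → 4.5% → €2.04
Cheddar block €7.92: unprepared food → 0% → €0.00
Fishing rod €190.85: sporting goods → 4.5% → €8.59
Basketball €48.89: sporting goods → 4.5% → €2.20
Storage bin €12.72: all other tangible goods → 8.25% → €1.05
Soccer ball €17.52: sporting goods → 4.5% → €0.79
Pasta (2 lb) €4.50: unprepared food → 0% → €0.00
Canned tomatoes €2.96: unprepared food → 0% → €0.00
AA batteries (8-pack) €11.38: all other tangible goods → 8.25% → €0.94
Wireless earbuds €144.36: electronic goods → 8.5% → €12.27
Subtotal = €755.27; tax = €46.70; total due = €801.97

€801.97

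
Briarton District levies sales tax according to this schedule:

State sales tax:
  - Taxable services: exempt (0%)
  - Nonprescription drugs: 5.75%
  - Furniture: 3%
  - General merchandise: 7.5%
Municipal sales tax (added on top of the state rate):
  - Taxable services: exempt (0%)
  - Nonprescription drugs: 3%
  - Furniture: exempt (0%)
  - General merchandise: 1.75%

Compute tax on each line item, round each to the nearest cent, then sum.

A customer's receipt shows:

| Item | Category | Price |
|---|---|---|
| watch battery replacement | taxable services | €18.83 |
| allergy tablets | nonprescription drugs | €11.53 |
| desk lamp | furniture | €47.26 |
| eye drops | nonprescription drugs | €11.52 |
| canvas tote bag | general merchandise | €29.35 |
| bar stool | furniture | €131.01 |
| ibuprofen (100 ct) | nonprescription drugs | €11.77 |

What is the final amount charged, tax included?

€272.38

Watch battery replacement €18.83: taxable services → 0% + 0% municipal = 0% → €0.00
Allergy tablets €11.53: nonprescription drugs → 5.75% + 3% municipal = 8.75% → €1.01
Desk lamp €47.26: furniture → 3% + 0% municipal = 3% → €1.42
Eye drops €11.52: nonprescription drugs → 5.75% + 3% municipal = 8.75% → €1.01
Canvas tote bag €29.35: general merchandise → 7.5% + 1.75% municipal = 9.25% → €2.71
Bar stool €131.01: furniture → 3% + 0% municipal = 3% → €3.93
Ibuprofen (100 ct) €11.77: nonprescription drugs → 5.75% + 3% municipal = 8.75% → €1.03
Subtotal = €261.27; tax = €11.11; total due = €272.38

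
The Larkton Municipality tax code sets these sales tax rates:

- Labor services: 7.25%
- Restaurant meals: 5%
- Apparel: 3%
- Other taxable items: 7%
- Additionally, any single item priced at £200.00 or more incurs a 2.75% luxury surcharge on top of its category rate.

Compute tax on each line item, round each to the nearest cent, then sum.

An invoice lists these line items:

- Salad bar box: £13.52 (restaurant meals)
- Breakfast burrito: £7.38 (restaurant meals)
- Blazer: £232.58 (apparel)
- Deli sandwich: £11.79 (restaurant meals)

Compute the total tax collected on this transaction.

Salad bar box £13.52: restaurant meals → 5% → £0.68
Breakfast burrito £7.38: restaurant meals → 5% → £0.37
Blazer £232.58: apparel → 3% + 2.75% surcharge = 5.75% → £13.37
Deli sandwich £11.79: restaurant meals → 5% → £0.59
Total tax = £0.68 + £0.37 + £13.37 + £0.59 = £15.01

£15.01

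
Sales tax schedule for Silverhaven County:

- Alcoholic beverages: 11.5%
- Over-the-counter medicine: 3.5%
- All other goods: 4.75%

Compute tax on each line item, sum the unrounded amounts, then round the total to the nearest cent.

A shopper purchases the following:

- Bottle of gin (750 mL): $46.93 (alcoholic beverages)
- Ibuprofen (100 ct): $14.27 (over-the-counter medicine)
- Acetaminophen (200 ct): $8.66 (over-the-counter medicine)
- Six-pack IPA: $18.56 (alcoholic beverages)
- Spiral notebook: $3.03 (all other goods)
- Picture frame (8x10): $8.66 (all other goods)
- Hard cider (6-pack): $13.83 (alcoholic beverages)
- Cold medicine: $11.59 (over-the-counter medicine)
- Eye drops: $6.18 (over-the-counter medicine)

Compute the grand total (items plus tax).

$142.81

Bottle of gin (750 mL) $46.93: alcoholic beverages → 11.5% → $5.39695
Ibuprofen (100 ct) $14.27: over-the-counter medicine → 3.5% → $0.49945
Acetaminophen (200 ct) $8.66: over-the-counter medicine → 3.5% → $0.3031
Six-pack IPA $18.56: alcoholic beverages → 11.5% → $2.1344
Spiral notebook $3.03: all other goods → 4.75% → $0.143925
Picture frame (8x10) $8.66: all other goods → 4.75% → $0.41135
Hard cider (6-pack) $13.83: alcoholic beverages → 11.5% → $1.59045
Cold medicine $11.59: over-the-counter medicine → 3.5% → $0.40565
Eye drops $6.18: over-the-counter medicine → 3.5% → $0.2163
Subtotal = $131.71; unrounded tax = $11.101575 → $11.10; total due = $142.81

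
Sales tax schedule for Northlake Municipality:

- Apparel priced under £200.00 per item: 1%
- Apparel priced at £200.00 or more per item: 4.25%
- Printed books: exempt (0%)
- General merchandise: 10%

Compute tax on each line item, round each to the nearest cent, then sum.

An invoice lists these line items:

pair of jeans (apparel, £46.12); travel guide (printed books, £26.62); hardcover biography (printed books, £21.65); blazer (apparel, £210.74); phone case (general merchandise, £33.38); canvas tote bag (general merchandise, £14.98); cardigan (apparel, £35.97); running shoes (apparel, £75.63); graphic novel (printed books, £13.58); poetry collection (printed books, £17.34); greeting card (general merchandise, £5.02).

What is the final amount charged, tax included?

£516.91

Pair of jeans £46.12: apparel, under £200.00 → 1% → £0.46
Travel guide £26.62: printed books → 0% → £0.00
Hardcover biography £21.65: printed books → 0% → £0.00
Blazer £210.74: apparel, £200.00 or more → 4.25% → £8.96
Phone case £33.38: general merchandise → 10% → £3.34
Canvas tote bag £14.98: general merchandise → 10% → £1.50
Cardigan £35.97: apparel, under £200.00 → 1% → £0.36
Running shoes £75.63: apparel, under £200.00 → 1% → £0.76
Graphic novel £13.58: printed books → 0% → £0.00
Poetry collection £17.34: printed books → 0% → £0.00
Greeting card £5.02: general merchandise → 10% → £0.50
Subtotal = £501.03; tax = £15.88; total due = £516.91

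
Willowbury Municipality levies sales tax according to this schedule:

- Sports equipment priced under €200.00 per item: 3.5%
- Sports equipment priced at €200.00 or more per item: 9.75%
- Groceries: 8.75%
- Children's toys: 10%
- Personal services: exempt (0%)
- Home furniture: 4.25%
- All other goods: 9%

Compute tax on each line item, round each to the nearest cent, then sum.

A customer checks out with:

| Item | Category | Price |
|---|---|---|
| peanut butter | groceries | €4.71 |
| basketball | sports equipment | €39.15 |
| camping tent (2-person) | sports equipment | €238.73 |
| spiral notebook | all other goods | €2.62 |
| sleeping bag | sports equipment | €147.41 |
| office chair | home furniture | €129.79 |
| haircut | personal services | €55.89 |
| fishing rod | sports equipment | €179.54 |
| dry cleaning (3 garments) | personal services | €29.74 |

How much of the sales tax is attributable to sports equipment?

€36.09

Basketball €39.15: sports equipment, under €200.00 → 3.5% → €1.37
Camping tent (2-person) €238.73: sports equipment, €200.00 or more → 9.75% → €23.28
Sleeping bag €147.41: sports equipment, under €200.00 → 3.5% → €5.16
Fishing rod €179.54: sports equipment, under €200.00 → 3.5% → €6.28
Tax on sports equipment = €1.37 + €23.28 + €5.16 + €6.28 = €36.09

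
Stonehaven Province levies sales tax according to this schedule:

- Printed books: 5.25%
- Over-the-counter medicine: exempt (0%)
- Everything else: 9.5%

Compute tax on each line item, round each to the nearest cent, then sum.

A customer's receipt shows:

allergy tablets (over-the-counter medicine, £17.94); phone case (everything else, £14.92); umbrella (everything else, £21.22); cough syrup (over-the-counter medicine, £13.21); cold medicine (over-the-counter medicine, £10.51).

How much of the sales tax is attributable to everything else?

£3.44

Phone case £14.92: everything else → 9.5% → £1.42
Umbrella £21.22: everything else → 9.5% → £2.02
Tax on everything else = £1.42 + £2.02 = £3.44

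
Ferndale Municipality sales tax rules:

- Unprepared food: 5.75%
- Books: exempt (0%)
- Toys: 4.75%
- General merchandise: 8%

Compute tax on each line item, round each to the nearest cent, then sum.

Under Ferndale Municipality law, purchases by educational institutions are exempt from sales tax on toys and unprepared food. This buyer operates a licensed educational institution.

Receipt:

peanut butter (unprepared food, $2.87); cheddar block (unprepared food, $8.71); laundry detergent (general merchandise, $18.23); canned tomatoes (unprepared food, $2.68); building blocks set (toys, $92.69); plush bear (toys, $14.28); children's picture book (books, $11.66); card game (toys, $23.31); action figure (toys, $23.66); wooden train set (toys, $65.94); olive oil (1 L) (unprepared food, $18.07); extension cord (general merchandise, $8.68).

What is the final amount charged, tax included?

Peanut butter $2.87: unprepared food, buyer-exempt → 0% → $0.00
Cheddar block $8.71: unprepared food, buyer-exempt → 0% → $0.00
Laundry detergent $18.23: general merchandise → 8% → $1.46
Canned tomatoes $2.68: unprepared food, buyer-exempt → 0% → $0.00
Building blocks set $92.69: toys, buyer-exempt → 0% → $0.00
Plush bear $14.28: toys, buyer-exempt → 0% → $0.00
Children's picture book $11.66: books → 0% → $0.00
Card game $23.31: toys, buyer-exempt → 0% → $0.00
Action figure $23.66: toys, buyer-exempt → 0% → $0.00
Wooden train set $65.94: toys, buyer-exempt → 0% → $0.00
Olive oil (1 L) $18.07: unprepared food, buyer-exempt → 0% → $0.00
Extension cord $8.68: general merchandise → 8% → $0.69
Subtotal = $290.78; tax = $2.15; total due = $292.93

$292.93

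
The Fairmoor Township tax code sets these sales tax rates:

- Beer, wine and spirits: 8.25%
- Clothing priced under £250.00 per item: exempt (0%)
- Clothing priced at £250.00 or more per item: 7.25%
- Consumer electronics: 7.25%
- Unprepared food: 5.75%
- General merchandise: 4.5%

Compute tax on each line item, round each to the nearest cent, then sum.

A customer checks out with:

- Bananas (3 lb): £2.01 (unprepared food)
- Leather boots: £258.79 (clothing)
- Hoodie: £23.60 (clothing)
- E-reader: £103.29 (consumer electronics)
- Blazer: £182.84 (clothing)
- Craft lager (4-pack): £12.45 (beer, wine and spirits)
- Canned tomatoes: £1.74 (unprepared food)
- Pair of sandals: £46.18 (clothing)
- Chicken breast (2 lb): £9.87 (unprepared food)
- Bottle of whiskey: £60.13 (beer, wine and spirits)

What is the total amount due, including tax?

Bananas (3 lb) £2.01: unprepared food → 5.75% → £0.12
Leather boots £258.79: clothing, £250.00 or more → 7.25% → £18.76
Hoodie £23.60: clothing, under £250.00 → 0% → £0.00
E-reader £103.29: consumer electronics → 7.25% → £7.49
Blazer £182.84: clothing, under £250.00 → 0% → £0.00
Craft lager (4-pack) £12.45: beer, wine and spirits → 8.25% → £1.03
Canned tomatoes £1.74: unprepared food → 5.75% → £0.10
Pair of sandals £46.18: clothing, under £250.00 → 0% → £0.00
Chicken breast (2 lb) £9.87: unprepared food → 5.75% → £0.57
Bottle of whiskey £60.13: beer, wine and spirits → 8.25% → £4.96
Subtotal = £700.90; tax = £33.03; total due = £733.93

£733.93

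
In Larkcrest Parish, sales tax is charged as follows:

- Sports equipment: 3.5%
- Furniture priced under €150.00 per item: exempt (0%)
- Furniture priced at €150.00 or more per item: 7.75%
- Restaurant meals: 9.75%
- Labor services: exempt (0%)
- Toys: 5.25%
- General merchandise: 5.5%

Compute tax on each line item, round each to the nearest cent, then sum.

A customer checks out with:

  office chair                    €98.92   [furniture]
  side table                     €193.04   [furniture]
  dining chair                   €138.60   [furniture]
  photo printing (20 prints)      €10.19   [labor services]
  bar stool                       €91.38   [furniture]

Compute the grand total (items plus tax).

Office chair €98.92: furniture, under €150.00 → 0% → €0.00
Side table €193.04: furniture, €150.00 or more → 7.75% → €14.96
Dining chair €138.60: furniture, under €150.00 → 0% → €0.00
Photo printing (20 prints) €10.19: labor services → 0% → €0.00
Bar stool €91.38: furniture, under €150.00 → 0% → €0.00
Subtotal = €532.13; tax = €14.96; total due = €547.09

€547.09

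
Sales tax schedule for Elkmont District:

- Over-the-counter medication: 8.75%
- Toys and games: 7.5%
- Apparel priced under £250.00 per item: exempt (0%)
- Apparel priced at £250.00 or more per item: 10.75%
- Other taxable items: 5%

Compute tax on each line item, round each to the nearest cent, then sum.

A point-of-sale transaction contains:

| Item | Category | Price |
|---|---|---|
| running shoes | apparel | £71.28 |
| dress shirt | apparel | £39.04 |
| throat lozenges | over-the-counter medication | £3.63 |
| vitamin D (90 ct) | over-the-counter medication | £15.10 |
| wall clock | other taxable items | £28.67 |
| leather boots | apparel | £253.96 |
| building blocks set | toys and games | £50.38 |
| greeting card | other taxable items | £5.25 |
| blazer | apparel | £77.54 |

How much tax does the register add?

£34.41

Running shoes £71.28: apparel, under £250.00 → 0% → £0.00
Dress shirt £39.04: apparel, under £250.00 → 0% → £0.00
Throat lozenges £3.63: over-the-counter medication → 8.75% → £0.32
Vitamin D (90 ct) £15.10: over-the-counter medication → 8.75% → £1.32
Wall clock £28.67: other taxable items → 5% → £1.43
Leather boots £253.96: apparel, £250.00 or more → 10.75% → £27.30
Building blocks set £50.38: toys and games → 7.5% → £3.78
Greeting card £5.25: other taxable items → 5% → £0.26
Blazer £77.54: apparel, under £250.00 → 0% → £0.00
Total tax = £0.32 + £1.32 + £1.43 + £27.30 + £3.78 + £0.26 = £34.41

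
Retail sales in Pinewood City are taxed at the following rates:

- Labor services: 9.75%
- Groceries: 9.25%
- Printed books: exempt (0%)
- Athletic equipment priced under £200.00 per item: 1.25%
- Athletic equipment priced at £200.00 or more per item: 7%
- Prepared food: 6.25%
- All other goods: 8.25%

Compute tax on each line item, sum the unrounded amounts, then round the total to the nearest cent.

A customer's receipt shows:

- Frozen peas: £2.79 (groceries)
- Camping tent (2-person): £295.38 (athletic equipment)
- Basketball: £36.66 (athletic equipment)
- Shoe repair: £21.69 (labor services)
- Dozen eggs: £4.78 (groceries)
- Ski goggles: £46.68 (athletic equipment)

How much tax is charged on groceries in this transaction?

Frozen peas £2.79: groceries → 9.25% → £0.258075
Dozen eggs £4.78: groceries → 9.25% → £0.44215
Tax on groceries: unrounded sum = £0.700225 → £0.70

£0.70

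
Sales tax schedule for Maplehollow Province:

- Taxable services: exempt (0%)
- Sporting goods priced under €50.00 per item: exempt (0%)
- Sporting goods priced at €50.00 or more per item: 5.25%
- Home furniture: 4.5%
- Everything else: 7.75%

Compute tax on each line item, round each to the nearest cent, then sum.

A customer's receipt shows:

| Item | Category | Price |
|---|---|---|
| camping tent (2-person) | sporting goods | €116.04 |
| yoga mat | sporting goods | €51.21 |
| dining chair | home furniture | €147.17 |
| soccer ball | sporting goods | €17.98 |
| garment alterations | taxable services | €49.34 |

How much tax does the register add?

€15.40

Camping tent (2-person) €116.04: sporting goods, €50.00 or more → 5.25% → €6.09
Yoga mat €51.21: sporting goods, €50.00 or more → 5.25% → €2.69
Dining chair €147.17: home furniture → 4.5% → €6.62
Soccer ball €17.98: sporting goods, under €50.00 → 0% → €0.00
Garment alterations €49.34: taxable services → 0% → €0.00
Total tax = €6.09 + €2.69 + €6.62 = €15.40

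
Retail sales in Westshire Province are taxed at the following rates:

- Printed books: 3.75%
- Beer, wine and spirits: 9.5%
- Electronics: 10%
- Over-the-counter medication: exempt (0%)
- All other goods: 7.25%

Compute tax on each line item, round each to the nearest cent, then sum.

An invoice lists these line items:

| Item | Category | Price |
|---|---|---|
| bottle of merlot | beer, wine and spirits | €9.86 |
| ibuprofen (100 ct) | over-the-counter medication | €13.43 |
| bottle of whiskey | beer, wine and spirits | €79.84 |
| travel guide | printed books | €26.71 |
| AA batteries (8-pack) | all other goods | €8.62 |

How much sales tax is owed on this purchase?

Bottle of merlot €9.86: beer, wine and spirits → 9.5% → €0.94
Ibuprofen (100 ct) €13.43: over-the-counter medication → 0% → €0.00
Bottle of whiskey €79.84: beer, wine and spirits → 9.5% → €7.58
Travel guide €26.71: printed books → 3.75% → €1.00
AA batteries (8-pack) €8.62: all other goods → 7.25% → €0.62
Total tax = €0.94 + €7.58 + €1.00 + €0.62 = €10.14

€10.14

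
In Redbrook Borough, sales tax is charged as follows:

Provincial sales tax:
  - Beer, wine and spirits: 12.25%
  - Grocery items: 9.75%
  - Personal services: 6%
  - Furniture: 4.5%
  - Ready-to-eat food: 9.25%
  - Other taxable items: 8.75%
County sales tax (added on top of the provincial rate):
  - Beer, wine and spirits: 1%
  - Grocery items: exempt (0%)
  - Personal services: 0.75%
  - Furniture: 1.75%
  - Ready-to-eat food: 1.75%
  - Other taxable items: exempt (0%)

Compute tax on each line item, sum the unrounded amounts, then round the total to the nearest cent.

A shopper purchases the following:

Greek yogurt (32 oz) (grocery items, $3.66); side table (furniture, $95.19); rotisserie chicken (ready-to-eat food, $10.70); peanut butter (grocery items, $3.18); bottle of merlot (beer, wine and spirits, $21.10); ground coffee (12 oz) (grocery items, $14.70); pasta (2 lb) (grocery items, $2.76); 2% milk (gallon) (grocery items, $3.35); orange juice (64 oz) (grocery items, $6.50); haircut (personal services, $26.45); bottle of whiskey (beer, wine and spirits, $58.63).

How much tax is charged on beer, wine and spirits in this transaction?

Bottle of merlot $21.10: beer, wine and spirits → 12.25% + 1% county = 13.25% → $2.79575
Bottle of whiskey $58.63: beer, wine and spirits → 12.25% + 1% county = 13.25% → $7.768475
Tax on beer, wine and spirits: unrounded sum = $10.564225 → $10.56

$10.56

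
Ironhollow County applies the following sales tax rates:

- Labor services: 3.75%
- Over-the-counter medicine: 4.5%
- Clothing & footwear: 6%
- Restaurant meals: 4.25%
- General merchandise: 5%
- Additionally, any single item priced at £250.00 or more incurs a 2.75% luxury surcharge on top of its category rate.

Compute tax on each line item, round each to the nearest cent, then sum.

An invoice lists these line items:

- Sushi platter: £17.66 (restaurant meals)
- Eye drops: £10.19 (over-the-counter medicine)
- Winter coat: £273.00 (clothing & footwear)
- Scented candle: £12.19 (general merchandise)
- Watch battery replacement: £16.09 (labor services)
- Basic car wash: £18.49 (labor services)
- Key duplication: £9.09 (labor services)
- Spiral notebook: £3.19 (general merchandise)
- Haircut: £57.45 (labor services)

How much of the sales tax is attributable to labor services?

£3.78

Watch battery replacement £16.09: labor services → 3.75% → £0.60
Basic car wash £18.49: labor services → 3.75% → £0.69
Key duplication £9.09: labor services → 3.75% → £0.34
Haircut £57.45: labor services → 3.75% → £2.15
Tax on labor services = £0.60 + £0.69 + £0.34 + £2.15 = £3.78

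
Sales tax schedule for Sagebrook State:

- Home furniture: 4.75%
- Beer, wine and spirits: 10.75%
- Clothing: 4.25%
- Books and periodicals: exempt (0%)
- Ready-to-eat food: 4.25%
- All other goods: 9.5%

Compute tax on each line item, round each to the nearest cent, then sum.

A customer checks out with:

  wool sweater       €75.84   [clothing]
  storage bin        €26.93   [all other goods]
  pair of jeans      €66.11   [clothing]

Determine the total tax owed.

€8.59

Wool sweater €75.84: clothing → 4.25% → €3.22
Storage bin €26.93: all other goods → 9.5% → €2.56
Pair of jeans €66.11: clothing → 4.25% → €2.81
Total tax = €3.22 + €2.56 + €2.81 = €8.59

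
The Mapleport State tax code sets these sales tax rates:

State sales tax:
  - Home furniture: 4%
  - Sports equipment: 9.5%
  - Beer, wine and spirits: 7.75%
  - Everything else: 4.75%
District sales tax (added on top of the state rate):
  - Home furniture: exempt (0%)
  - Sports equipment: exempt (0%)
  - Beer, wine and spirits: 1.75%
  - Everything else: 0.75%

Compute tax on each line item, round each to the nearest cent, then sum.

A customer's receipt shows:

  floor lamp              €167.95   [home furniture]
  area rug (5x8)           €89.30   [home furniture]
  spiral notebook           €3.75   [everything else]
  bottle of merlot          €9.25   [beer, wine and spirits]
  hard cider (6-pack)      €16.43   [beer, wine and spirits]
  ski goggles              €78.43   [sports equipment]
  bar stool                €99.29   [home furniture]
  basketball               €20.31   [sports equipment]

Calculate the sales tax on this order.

€26.29

Floor lamp €167.95: home furniture → 4% + 0% district = 4% → €6.72
Area rug (5x8) €89.30: home furniture → 4% + 0% district = 4% → €3.57
Spiral notebook €3.75: everything else → 4.75% + 0.75% district = 5.5% → €0.21
Bottle of merlot €9.25: beer, wine and spirits → 7.75% + 1.75% district = 9.5% → €0.88
Hard cider (6-pack) €16.43: beer, wine and spirits → 7.75% + 1.75% district = 9.5% → €1.56
Ski goggles €78.43: sports equipment → 9.5% + 0% district = 9.5% → €7.45
Bar stool €99.29: home furniture → 4% + 0% district = 4% → €3.97
Basketball €20.31: sports equipment → 9.5% + 0% district = 9.5% → €1.93
Total tax = €6.72 + €3.57 + €0.21 + €0.88 + €1.56 + €7.45 + €3.97 + €1.93 = €26.29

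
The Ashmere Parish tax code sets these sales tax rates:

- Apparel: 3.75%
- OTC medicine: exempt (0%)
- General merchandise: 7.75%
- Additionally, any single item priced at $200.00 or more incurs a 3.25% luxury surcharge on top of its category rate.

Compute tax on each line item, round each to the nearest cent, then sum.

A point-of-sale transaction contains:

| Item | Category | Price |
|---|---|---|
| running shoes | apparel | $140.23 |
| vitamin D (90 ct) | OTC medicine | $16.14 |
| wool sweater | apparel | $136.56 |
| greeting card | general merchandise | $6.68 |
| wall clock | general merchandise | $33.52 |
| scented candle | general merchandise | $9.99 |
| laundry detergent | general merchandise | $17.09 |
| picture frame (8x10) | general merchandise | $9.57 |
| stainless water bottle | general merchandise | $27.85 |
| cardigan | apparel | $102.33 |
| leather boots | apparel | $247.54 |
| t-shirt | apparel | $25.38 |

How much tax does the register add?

$40.61

Running shoes $140.23: apparel → 3.75% → $5.26
Vitamin D (90 ct) $16.14: OTC medicine → 0% → $0.00
Wool sweater $136.56: apparel → 3.75% → $5.12
Greeting card $6.68: general merchandise → 7.75% → $0.52
Wall clock $33.52: general merchandise → 7.75% → $2.60
Scented candle $9.99: general merchandise → 7.75% → $0.77
Laundry detergent $17.09: general merchandise → 7.75% → $1.32
Picture frame (8x10) $9.57: general merchandise → 7.75% → $0.74
Stainless water bottle $27.85: general merchandise → 7.75% → $2.16
Cardigan $102.33: apparel → 3.75% → $3.84
Leather boots $247.54: apparel → 3.75% + 3.25% surcharge = 7% → $17.33
T-shirt $25.38: apparel → 3.75% → $0.95
Total tax = $5.26 + $5.12 + $0.52 + $2.60 + $0.77 + $1.32 + $0.74 + $2.16 + $3.84 + $17.33 + $0.95 = $40.61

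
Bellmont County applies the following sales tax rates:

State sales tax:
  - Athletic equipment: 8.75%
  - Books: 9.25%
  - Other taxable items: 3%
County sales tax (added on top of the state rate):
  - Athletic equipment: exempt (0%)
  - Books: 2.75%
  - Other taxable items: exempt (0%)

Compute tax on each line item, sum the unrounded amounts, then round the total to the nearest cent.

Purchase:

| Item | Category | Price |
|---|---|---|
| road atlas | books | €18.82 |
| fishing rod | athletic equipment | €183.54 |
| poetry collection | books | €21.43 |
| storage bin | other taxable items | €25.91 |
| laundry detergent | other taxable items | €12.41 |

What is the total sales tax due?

Road atlas €18.82: books → 9.25% + 2.75% county = 12% → €2.2584
Fishing rod €183.54: athletic equipment → 8.75% + 0% county = 8.75% → €16.05975
Poetry collection €21.43: books → 9.25% + 2.75% county = 12% → €2.5716
Storage bin €25.91: other taxable items → 3% + 0% county = 3% → €0.7773
Laundry detergent €12.41: other taxable items → 3% + 0% county = 3% → €0.3723
Unrounded tax sum = €22.03935 → €22.04

€22.04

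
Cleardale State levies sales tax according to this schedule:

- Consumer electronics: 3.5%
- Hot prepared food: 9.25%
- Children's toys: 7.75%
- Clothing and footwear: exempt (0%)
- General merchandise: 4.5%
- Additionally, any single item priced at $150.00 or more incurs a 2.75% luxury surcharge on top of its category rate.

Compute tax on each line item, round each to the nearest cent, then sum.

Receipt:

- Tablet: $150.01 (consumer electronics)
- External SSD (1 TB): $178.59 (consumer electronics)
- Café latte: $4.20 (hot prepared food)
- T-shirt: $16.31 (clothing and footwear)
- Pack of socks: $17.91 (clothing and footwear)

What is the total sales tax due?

Tablet $150.01: consumer electronics → 3.5% + 2.75% surcharge = 6.25% → $9.38
External SSD (1 TB) $178.59: consumer electronics → 3.5% + 2.75% surcharge = 6.25% → $11.16
Café latte $4.20: hot prepared food → 9.25% → $0.39
T-shirt $16.31: clothing and footwear → 0% → $0.00
Pack of socks $17.91: clothing and footwear → 0% → $0.00
Total tax = $9.38 + $11.16 + $0.39 = $20.93

$20.93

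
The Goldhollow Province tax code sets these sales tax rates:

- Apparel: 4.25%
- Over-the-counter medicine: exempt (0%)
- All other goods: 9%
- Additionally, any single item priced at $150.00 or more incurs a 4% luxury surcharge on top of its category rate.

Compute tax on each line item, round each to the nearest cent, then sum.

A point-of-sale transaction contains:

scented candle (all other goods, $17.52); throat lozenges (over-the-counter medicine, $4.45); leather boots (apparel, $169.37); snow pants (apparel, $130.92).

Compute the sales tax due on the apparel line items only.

$19.53

Leather boots $169.37: apparel → 4.25% + 4% surcharge = 8.25% → $13.97
Snow pants $130.92: apparel → 4.25% → $5.56
Tax on apparel = $13.97 + $5.56 = $19.53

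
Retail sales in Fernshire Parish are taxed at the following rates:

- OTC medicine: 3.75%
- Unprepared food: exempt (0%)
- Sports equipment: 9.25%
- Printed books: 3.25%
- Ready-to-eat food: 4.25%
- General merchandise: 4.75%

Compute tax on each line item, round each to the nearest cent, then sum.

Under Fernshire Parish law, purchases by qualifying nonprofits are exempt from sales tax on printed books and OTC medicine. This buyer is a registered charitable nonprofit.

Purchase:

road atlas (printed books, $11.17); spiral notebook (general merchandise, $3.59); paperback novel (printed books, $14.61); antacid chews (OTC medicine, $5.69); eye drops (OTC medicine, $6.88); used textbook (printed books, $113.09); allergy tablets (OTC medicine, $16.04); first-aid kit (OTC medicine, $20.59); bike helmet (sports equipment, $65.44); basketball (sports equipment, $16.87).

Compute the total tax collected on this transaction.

$7.78

Road atlas $11.17: printed books, buyer-exempt → 0% → $0.00
Spiral notebook $3.59: general merchandise → 4.75% → $0.17
Paperback novel $14.61: printed books, buyer-exempt → 0% → $0.00
Antacid chews $5.69: OTC medicine, buyer-exempt → 0% → $0.00
Eye drops $6.88: OTC medicine, buyer-exempt → 0% → $0.00
Used textbook $113.09: printed books, buyer-exempt → 0% → $0.00
Allergy tablets $16.04: OTC medicine, buyer-exempt → 0% → $0.00
First-aid kit $20.59: OTC medicine, buyer-exempt → 0% → $0.00
Bike helmet $65.44: sports equipment → 9.25% → $6.05
Basketball $16.87: sports equipment → 9.25% → $1.56
Total tax = $0.17 + $6.05 + $1.56 = $7.78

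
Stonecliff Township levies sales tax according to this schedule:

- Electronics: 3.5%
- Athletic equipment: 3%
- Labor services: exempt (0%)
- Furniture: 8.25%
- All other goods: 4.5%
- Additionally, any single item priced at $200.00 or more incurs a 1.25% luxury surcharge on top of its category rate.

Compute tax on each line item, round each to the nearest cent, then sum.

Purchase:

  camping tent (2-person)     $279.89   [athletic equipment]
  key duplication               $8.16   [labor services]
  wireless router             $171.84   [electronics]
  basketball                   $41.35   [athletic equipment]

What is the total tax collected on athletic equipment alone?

$13.14

Camping tent (2-person) $279.89: athletic equipment → 3% + 1.25% surcharge = 4.25% → $11.90
Basketball $41.35: athletic equipment → 3% → $1.24
Tax on athletic equipment = $11.90 + $1.24 = $13.14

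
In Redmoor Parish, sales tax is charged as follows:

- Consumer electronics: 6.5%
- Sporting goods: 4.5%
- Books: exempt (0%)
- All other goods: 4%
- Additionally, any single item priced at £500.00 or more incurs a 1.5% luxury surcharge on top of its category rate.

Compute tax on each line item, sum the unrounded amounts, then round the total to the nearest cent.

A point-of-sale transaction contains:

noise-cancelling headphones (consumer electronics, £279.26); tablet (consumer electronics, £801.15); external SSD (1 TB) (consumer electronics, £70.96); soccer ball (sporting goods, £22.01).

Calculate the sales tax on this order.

£87.85

Noise-cancelling headphones £279.26: consumer electronics → 6.5% → £18.1519
Tablet £801.15: consumer electronics → 6.5% + 1.5% surcharge = 8% → £64.092
External SSD (1 TB) £70.96: consumer electronics → 6.5% → £4.6124
Soccer ball £22.01: sporting goods → 4.5% → £0.99045
Unrounded tax sum = £87.84675 → £87.85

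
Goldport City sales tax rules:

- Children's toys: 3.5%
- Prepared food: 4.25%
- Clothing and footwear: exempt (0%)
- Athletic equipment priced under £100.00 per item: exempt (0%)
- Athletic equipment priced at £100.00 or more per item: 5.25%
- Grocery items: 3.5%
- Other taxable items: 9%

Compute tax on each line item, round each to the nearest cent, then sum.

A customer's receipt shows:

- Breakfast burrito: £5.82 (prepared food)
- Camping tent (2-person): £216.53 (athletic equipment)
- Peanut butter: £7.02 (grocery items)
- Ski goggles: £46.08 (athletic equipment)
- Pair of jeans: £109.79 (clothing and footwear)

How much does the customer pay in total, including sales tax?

£397.11

Breakfast burrito £5.82: prepared food → 4.25% → £0.25
Camping tent (2-person) £216.53: athletic equipment, £100.00 or more → 5.25% → £11.37
Peanut butter £7.02: grocery items → 3.5% → £0.25
Ski goggles £46.08: athletic equipment, under £100.00 → 0% → £0.00
Pair of jeans £109.79: clothing and footwear → 0% → £0.00
Subtotal = £385.24; tax = £11.87; total due = £397.11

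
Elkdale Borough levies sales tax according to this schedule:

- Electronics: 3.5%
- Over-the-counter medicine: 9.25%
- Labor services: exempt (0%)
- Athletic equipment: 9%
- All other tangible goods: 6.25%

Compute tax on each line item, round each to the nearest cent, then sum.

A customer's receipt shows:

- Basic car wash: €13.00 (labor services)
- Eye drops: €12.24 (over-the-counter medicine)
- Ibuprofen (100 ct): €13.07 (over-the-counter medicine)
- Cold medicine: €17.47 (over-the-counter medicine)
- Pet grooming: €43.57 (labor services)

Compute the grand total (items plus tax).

€103.31

Basic car wash €13.00: labor services → 0% → €0.00
Eye drops €12.24: over-the-counter medicine → 9.25% → €1.13
Ibuprofen (100 ct) €13.07: over-the-counter medicine → 9.25% → €1.21
Cold medicine €17.47: over-the-counter medicine → 9.25% → €1.62
Pet grooming €43.57: labor services → 0% → €0.00
Subtotal = €99.35; tax = €3.96; total due = €103.31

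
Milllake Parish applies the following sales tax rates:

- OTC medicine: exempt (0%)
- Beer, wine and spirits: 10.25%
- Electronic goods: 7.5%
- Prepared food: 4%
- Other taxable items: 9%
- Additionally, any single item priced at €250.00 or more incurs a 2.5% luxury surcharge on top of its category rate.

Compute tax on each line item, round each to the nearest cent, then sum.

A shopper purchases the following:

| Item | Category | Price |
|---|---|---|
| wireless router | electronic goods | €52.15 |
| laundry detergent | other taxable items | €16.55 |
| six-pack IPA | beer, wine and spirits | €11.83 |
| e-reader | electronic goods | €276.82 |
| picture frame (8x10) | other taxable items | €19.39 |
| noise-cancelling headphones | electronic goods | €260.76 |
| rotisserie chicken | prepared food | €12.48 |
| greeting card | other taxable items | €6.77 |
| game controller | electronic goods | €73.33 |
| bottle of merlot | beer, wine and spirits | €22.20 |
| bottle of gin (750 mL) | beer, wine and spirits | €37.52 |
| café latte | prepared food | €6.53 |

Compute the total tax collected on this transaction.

Wireless router €52.15: electronic goods → 7.5% → €3.91
Laundry detergent €16.55: other taxable items → 9% → €1.49
Six-pack IPA €11.83: beer, wine and spirits → 10.25% → €1.21
E-reader €276.82: electronic goods → 7.5% + 2.5% surcharge = 10% → €27.68
Picture frame (8x10) €19.39: other taxable items → 9% → €1.75
Noise-cancelling headphones €260.76: electronic goods → 7.5% + 2.5% surcharge = 10% → €26.08
Rotisserie chicken €12.48: prepared food → 4% → €0.50
Greeting card €6.77: other taxable items → 9% → €0.61
Game controller €73.33: electronic goods → 7.5% → €5.50
Bottle of merlot €22.20: beer, wine and spirits → 10.25% → €2.28
Bottle of gin (750 mL) €37.52: beer, wine and spirits → 10.25% → €3.85
Café latte €6.53: prepared food → 4% → €0.26
Total tax = €3.91 + €1.49 + €1.21 + €27.68 + €1.75 + €26.08 + €0.50 + €0.61 + €5.50 + €2.28 + €3.85 + €0.26 = €75.12

€75.12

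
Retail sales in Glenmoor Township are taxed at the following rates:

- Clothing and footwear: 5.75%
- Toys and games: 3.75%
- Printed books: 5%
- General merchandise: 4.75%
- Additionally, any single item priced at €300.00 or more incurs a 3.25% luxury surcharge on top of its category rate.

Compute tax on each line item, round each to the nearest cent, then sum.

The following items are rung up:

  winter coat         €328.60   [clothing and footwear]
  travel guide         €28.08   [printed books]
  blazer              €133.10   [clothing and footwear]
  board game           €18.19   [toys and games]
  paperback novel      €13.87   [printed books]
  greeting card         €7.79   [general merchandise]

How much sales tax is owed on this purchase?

Winter coat €328.60: clothing and footwear → 5.75% + 3.25% surcharge = 9% → €29.57
Travel guide €28.08: printed books → 5% → €1.40
Blazer €133.10: clothing and footwear → 5.75% → €7.65
Board game €18.19: toys and games → 3.75% → €0.68
Paperback novel €13.87: printed books → 5% → €0.69
Greeting card €7.79: general merchandise → 4.75% → €0.37
Total tax = €29.57 + €1.40 + €7.65 + €0.68 + €0.69 + €0.37 = €40.36

€40.36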